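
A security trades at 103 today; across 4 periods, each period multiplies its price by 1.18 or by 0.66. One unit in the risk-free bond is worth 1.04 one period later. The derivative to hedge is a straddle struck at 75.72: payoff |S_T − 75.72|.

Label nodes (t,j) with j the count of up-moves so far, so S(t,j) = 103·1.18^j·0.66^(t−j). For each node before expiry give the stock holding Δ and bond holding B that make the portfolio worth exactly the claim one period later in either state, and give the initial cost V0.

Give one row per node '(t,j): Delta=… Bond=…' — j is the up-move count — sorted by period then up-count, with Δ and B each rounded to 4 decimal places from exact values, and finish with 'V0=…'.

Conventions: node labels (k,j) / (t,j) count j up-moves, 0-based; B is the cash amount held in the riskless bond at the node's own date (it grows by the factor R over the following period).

The replicating-portfolio and risk-neutral prices coincide; use p* = (1.04−0.66)/(1.18−0.66) = 0.7308 for the latter.
Expiry values: V(4,0)=56.1760, V(4,1)=40.7777, V(4,2)=13.2475, V(4,3)=35.9733, V(4,4)=123.9741
Node (3,0) S=29.6121: V=(p*·40.7777+(1−p*)·56.1760)/1.04=43.1956; Δ=(40.7777−56.1760)/(34.9423−19.5440)=-1.0000; B=V−Δ·S=72.8077
Node (3,1) S=52.9428: V=(p*·13.2475+(1−p*)·40.7777)/1.04=19.8649; Δ=(13.2475−40.7777)/(62.4725−34.9423)=-1.0000; B=V−Δ·S=72.8077
Node (3,2) S=94.6554: V=(p*·35.9733+(1−p*)·13.2475)/1.04=28.7066; Δ=(35.9733−13.2475)/(111.6933−62.4725)=0.4617; B=V−Δ·S=-14.9970
Node (3,3) S=169.2323: V=(p*·123.9741+(1−p*)·35.9733)/1.04=96.4246; Δ=(123.9741−35.9733)/(199.6941−111.6933)=1.0000; B=V−Δ·S=-72.8077
Node (2,0) S=44.8668: V=(p*·19.8649+(1−p*)·43.1956)/1.04=25.1406; Δ=(19.8649−43.1956)/(52.9428−29.6121)=-1.0000; B=V−Δ·S=70.0074
Node (2,1) S=80.2164: V=(p*·28.7066+(1−p*)·19.8649)/1.04=25.3136; Δ=(28.7066−19.8649)/(94.6554−52.9428)=0.2120; B=V−Δ·S=8.3103
Node (2,2) S=143.4172: V=(p*·96.4246+(1−p*)·28.7066)/1.04=75.1854; Δ=(96.4246−28.7066)/(169.2323−94.6554)=0.9080; B=V−Δ·S=-55.0416
Node (1,0) S=67.9800: V=(p*·25.3136+(1−p*)·25.1406)/1.04=24.2952; Δ=(25.3136−25.1406)/(80.2164−44.8668)=0.0049; B=V−Δ·S=23.9626
Node (1,1) S=121.5400: V=(p*·75.1854+(1−p*)·25.3136)/1.04=59.3830; Δ=(75.1854−25.3136)/(143.4172−80.2164)=0.7891; B=V−Δ·S=-36.5243
Node (0,0) S=103.0000: V=(p*·59.3830+(1−p*)·24.2952)/1.04=48.0157; Δ=(59.3830−24.2952)/(121.5400−67.9800)=0.6551; B=V−Δ·S=-19.4610
Check: Δ(0,0)·S0 + B(0,0) = 48.0157 = V0.

(0,0): Delta=0.6551 Bond=-19.4610
(1,0): Delta=0.0049 Bond=23.9626
(1,1): Delta=0.7891 Bond=-36.5243
(2,0): Delta=-1.0000 Bond=70.0074
(2,1): Delta=0.2120 Bond=8.3103
(2,2): Delta=0.9080 Bond=-55.0416
(3,0): Delta=-1.0000 Bond=72.8077
(3,1): Delta=-1.0000 Bond=72.8077
(3,2): Delta=0.4617 Bond=-14.9970
(3,3): Delta=1.0000 Bond=-72.8077
V0=48.0157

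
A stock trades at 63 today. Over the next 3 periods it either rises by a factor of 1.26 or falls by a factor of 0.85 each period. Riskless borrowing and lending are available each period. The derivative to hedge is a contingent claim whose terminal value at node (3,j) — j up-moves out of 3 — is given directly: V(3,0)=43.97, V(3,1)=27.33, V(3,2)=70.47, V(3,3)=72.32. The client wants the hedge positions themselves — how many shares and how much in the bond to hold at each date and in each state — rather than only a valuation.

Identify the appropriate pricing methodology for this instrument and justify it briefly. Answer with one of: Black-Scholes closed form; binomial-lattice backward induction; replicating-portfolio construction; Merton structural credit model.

Key observation: a price alone would not answer the question — the per-node share/bond construction on the spot-63, 1.26/0.85 tree is required, and only the replicating-portfolio method yields it.

framework: replicating-portfolio construction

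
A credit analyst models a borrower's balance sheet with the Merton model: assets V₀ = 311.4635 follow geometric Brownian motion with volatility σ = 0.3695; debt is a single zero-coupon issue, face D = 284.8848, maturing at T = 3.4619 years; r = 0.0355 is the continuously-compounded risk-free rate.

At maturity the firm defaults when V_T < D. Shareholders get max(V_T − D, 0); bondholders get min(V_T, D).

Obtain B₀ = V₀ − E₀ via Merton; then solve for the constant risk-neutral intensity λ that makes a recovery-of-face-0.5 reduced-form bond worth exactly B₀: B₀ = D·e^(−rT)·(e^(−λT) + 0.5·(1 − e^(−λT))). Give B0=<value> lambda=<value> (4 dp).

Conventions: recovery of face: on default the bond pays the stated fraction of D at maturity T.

B0=202.5110 lambda=0.1439

Equity is a call on the firm's assets struck at D = 284.8848:
d₁ = [ln(V₀/D) + (r + σ²/2)T] / (σ√T)
   = [ln(311.4635/284.8848) + (0.0355 + 0.5·0.3695²)·3.4619] / (0.3695·√3.4619)
   = [0.089197 + 0.359224] / 0.687498 = 0.652251
d₂ = d₁ − σ√T = 0.652251 − 0.687498 = -0.035247
N(d₁) = 0.742880,  N(d₂) = 0.485941,  e^(−rT) = 0.884354
E₀ = V₀·N(d₁) − D·e^(−rT)·N(d₂)
   = 311.4635·0.742880 − 284.8848·0.884354·0.485941 = 108.952518
B₀ = V₀ − E₀ = 311.4635 − 108.952518 = 202.510982
e^(−λT) = (B₀·e^(rT)/D − 0.5)/(1 − 0.5) = (202.5110·1.130768/284.8848 − 0.5)/0.5 = 0.60761859
λ = −ln(0.60761859)/3.4619 = 0.143912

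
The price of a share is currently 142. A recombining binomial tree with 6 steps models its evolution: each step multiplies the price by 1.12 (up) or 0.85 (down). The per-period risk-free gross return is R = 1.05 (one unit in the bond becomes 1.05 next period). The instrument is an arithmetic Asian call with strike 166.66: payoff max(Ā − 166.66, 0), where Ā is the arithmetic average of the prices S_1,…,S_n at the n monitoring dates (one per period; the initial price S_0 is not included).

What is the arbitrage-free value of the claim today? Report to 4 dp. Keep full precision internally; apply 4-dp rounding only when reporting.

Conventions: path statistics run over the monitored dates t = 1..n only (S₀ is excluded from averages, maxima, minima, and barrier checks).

price = 10.5757

With p* = (R−d)/(u−d) = 0.7407, sum probability × payoff across the paths and divide by R^6.
Enumerate all 2^6 = 64 price paths (U = up ×1.12, D = down ×0.85); each path with k up-moves has probability p*^k·(1−p*)^(6−k).
DDDDDD: Ā=83.5312, payoff=0.0000, prob=0.000304
UDDDDD: Ā=110.0646, payoff=0.0000, prob=0.000868
DUDDDD: Ā=103.6746, payoff=0.0000, prob=0.000868
UUDDDD: Ā=136.6065, payoff=0.0000, prob=0.002479
DDUDDD: Ā=98.2431, payoff=0.0000, prob=0.000868
UDUDDD: Ā=129.4497, payoff=0.0000, prob=0.002479
DUUDDD: Ā=123.0597, payoff=0.0000, prob=0.002479
UUUDDD: Ā=162.1493, payoff=0.0000, prob=0.007083
DDDUDD: Ā=93.6263, payoff=0.0000, prob=0.000868
UDDUDD: Ā=123.3665, payoff=0.0000, prob=0.002479
DUDUDD: Ā=116.9765, payoff=0.0000, prob=0.002479
UUDUDD: Ā=154.1337, payoff=0.0000, prob=0.007083
DDUUDD: Ā=111.5450, payoff=0.0000, prob=0.002479
UDUUDD: Ā=146.9769, payoff=0.0000, prob=0.007083
DUUUDD: Ā=140.5869, payoff=0.0000, prob=0.007083
UUUUDD: Ā=185.2439, payoff=18.5839, prob=0.020236
DDDDUD: Ā=89.7021, payoff=0.0000, prob=0.000868
UDDDUD: Ā=118.1957, payoff=0.0000, prob=0.002479
DUDDUD: Ā=111.8057, payoff=0.0000, prob=0.002479
UUDDUD: Ā=147.3204, payoff=0.0000, prob=0.007083
DDUDUD: Ā=106.3742, payoff=0.0000, prob=0.002479
UDUDUD: Ā=140.1636, payoff=0.0000, prob=0.007083
DUUDUD: Ā=133.7736, payoff=0.0000, prob=0.007083
UUUDUD: Ā=176.2664, payoff=9.6064, prob=0.020236
DDDUUD: Ā=101.7574, payoff=0.0000, prob=0.002479
UDDUUD: Ā=134.0803, payoff=0.0000, prob=0.007083
DUDUUD: Ā=127.6903, payoff=0.0000, prob=0.007083
UUDUUD: Ā=168.2508, payoff=1.5908, prob=0.020236
DDUUUD: Ā=122.2588, payoff=0.0000, prob=0.007083
UDUUUD: Ā=161.0940, payoff=0.0000, prob=0.020236
DUUUUD: Ā=154.7040, payoff=0.0000, prob=0.020236
UUUUUD: Ā=203.8452, payoff=37.1852, prob=0.057818
DDDDDU: Ā=86.3664, payoff=0.0000, prob=0.000868
UDDDDU: Ā=113.8005, payoff=0.0000, prob=0.002479
DUDDDU: Ā=107.4105, payoff=0.0000, prob=0.002479
UUDDDU: Ā=141.5291, payoff=0.0000, prob=0.007083
DDUDDU: Ā=101.9790, payoff=0.0000, prob=0.002479
UDUDDU: Ā=134.3723, payoff=0.0000, prob=0.007083
DUUDDU: Ā=127.9823, payoff=0.0000, prob=0.007083
UUUDDU: Ā=168.6355, payoff=1.9755, prob=0.020236
DDDUDU: Ā=97.3622, payoff=0.0000, prob=0.002479
UDDUDU: Ā=128.2890, payoff=0.0000, prob=0.007083
DUDUDU: Ā=121.8990, payoff=0.0000, prob=0.007083
UUDUDU: Ā=160.6199, payoff=0.0000, prob=0.020236
DDUUDU: Ā=116.4675, payoff=0.0000, prob=0.007083
UDUUDU: Ā=153.4631, payoff=0.0000, prob=0.020236
DUUUDU: Ā=147.0731, payoff=0.0000, prob=0.020236
UUUUDU: Ā=193.7905, payoff=27.1305, prob=0.057818
DDDDUU: Ā=93.4380, payoff=0.0000, prob=0.002479
UDDDUU: Ā=123.1183, payoff=0.0000, prob=0.007083
DUDDUU: Ā=116.7283, payoff=0.0000, prob=0.007083
UUDDUU: Ā=153.8066, payoff=0.0000, prob=0.020236
DDUDUU: Ā=111.2968, payoff=0.0000, prob=0.007083
UDUDUU: Ā=146.6498, payoff=0.0000, prob=0.020236
DUUDUU: Ā=140.2598, payoff=0.0000, prob=0.020236
UUUDUU: Ā=184.8130, payoff=18.1530, prob=0.057818
DDDUUU: Ā=106.6800, payoff=0.0000, prob=0.007083
UDDUUU: Ā=140.5666, payoff=0.0000, prob=0.020236
DUDUUU: Ā=134.1766, payoff=0.0000, prob=0.020236
UUDUUU: Ā=176.7974, payoff=10.1374, prob=0.057818
DDUUUU: Ā=128.7451, payoff=0.0000, prob=0.020236
UDUUUU: Ā=169.6406, payoff=2.9806, prob=0.057818
DUUUUU: Ā=163.2506, payoff=0.0000, prob=0.057818
UUUUUU: Ā=215.1066, payoff=48.4466, prob=0.165195
Price = Σ prob·payoff / R^6 = 14.172442 / 1.340096 = 10.5757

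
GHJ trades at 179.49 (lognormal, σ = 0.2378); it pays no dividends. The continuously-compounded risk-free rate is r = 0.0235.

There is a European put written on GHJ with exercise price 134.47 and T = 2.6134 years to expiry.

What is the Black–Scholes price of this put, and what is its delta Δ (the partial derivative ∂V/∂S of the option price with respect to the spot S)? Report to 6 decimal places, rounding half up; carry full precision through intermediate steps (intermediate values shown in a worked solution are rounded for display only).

price = 5.636557
Δ = -0.134979

σ√T = 0.2378·√2.6134 = 0.384428
d₁ = (ln(S/K) + (r+σ²/2)T) / (σ√T) = (ln(179.49/134.47) + (0.0235+0.2378²/2)·2.6134) / 0.384428 = (0.288778 + 0.135307) / 0.384428 = 1.103161
d₂ = d₁ − σ√T = 1.103161 − 0.384428 = 0.718733
e^{−rT} = 0.940433
N(−d₁) = 0.134979,  N(−d₂) = 0.236153
Put price V = K·e^{−rT}·N(−d₂) − S·N(−d₁) = 29.863884 − 24.227326 = 5.636557
Δ = −N(−d₁) = -0.134979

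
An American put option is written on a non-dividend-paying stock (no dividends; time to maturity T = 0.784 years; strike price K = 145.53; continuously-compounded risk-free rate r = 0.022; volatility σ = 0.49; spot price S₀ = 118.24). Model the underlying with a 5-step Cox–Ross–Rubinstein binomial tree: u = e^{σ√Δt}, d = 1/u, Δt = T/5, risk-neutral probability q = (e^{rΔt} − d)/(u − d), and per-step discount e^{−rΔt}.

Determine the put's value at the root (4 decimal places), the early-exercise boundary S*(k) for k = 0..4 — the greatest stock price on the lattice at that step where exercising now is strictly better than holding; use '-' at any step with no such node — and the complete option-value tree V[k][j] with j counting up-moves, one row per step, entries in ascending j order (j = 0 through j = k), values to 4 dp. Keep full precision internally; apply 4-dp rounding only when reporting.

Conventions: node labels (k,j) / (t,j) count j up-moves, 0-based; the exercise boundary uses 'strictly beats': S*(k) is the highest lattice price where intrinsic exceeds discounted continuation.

price = 36.8588
boundary = - - 80.2106 97.3864 118.2400
tree:
36.8588
50.1898 21.5169
65.3194 32.8408 8.4115
79.4659 48.1436 15.1587 0.5697
91.1174 65.3194 27.2900 1.0597 0.0000
100.7140 79.4659 48.1436 1.9709 0.0000 0.0000

Δt=0.15680  u=1.21413  d=0.82363  q=0.46049  discount=0.99656
step 5 (expiry): payoffs max(K−S,0) = 100.7140 79.4659 48.1436 1.9709 0.0000 0.0000
step 4: (k=4,j=0): S=54.4126, K−S=91.1174, hold=90.6162 ⇒ V=91.1174 exercise | (k=4,j=1): S=80.2106, K−S=65.3194, hold=64.8182 ⇒ V=65.3194 exercise | (k=4,j=2): S=118.2400, K−S=27.2900, hold=26.7888 ⇒ V=27.2900 exercise | (k=4,j=3): S=174.2998, K−S=0.0000, hold=1.0597 ⇒ V=1.0597 continue | (k=4,j=4): S=256.9385, K−S=0.0000, hold=0.0000 ⇒ V=0.0000 continue  boundary S*=118.2400
step 3: (k=3,j=0): S=66.0641, K−S=79.4659, hold=78.9647 ⇒ V=79.4659 exercise | (k=3,j=1): S=97.3864, K−S=48.1436, hold=47.6425 ⇒ V=48.1436 exercise | (k=3,j=2): S=143.5591, K−S=1.9709, hold=15.1587 ⇒ V=15.1587 continue | (k=3,j=3): S=211.6231, K−S=0.0000, hold=0.5697 ⇒ V=0.5697 continue  boundary S*=97.3864
step 2: (k=2,j=0): S=80.2106, K−S=65.3194, hold=64.8182 ⇒ V=65.3194 exercise | (k=2,j=1): S=118.2400, K−S=27.2900, hold=32.8408 ⇒ V=32.8408 continue | (k=2,j=2): S=174.2998, K−S=0.0000, hold=8.4115 ⇒ V=8.4115 continue  boundary S*=80.2106
step 1: (k=1,j=0): S=97.3864, K−S=48.1436, hold=50.1898 ⇒ V=50.1898 continue | (k=1,j=1): S=143.5591, K−S=1.9709, hold=21.5169 ⇒ V=21.5169 continue  boundary S*=-
step 0: (k=0,j=0): S=118.2400, K−S=27.2900, hold=36.8588 ⇒ V=36.8588 continue  boundary S*=-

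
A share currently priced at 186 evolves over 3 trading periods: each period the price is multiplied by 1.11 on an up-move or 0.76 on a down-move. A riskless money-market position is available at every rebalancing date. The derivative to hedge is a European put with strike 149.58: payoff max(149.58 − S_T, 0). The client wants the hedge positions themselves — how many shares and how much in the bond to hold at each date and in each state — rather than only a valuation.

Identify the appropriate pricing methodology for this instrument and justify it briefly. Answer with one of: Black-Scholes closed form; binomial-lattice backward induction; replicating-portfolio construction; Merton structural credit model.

Key observation: the task asks for the hedge itself — share and bond holdings at every node of the 3-period tree on spot 186 with factors 1.11/0.76 — which is exactly what the replicating-portfolio construction produces.

framework: replicating-portfolio construction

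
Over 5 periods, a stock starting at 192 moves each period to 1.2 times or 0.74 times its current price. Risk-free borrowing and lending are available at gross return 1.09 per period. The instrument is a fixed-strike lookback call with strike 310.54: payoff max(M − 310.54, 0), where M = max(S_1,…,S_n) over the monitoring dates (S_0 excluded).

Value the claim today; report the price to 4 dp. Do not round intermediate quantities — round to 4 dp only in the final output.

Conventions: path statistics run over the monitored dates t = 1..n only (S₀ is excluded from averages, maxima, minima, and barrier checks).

price = 33.7304

No-arbitrage gives p* = (R−d)/(u−d) = 0.7609: enumerate every path, weight its payoff by its p*-probability, and discount by R^5.
Enumerate all 2^5 = 32 price paths (U = up ×1.2, D = down ×0.74); each path with k up-moves has probability p*^k·(1−p*)^(5−k).
DDDDD: M=142.0800, payoff=0.0000, prob=0.000782
UDDDD: M=230.4000, payoff=0.0000, prob=0.002488
DUDDD: M=170.4960, payoff=0.0000, prob=0.002488
UUDDD: M=276.4800, payoff=0.0000, prob=0.007916
DDUDD: M=142.0800, payoff=0.0000, prob=0.002488
UDUDD: M=230.4000, payoff=0.0000, prob=0.007916
DUUDD: M=204.5952, payoff=0.0000, prob=0.007916
UUUDD: M=331.7760, payoff=21.2360, prob=0.025188
DDDUD: M=142.0800, payoff=0.0000, prob=0.002488
UDDUD: M=230.4000, payoff=0.0000, prob=0.007916
DUDUD: M=170.4960, payoff=0.0000, prob=0.007916
UUDUD: M=276.4800, payoff=0.0000, prob=0.025188
DDUUD: M=151.4004, payoff=0.0000, prob=0.007916
UDUUD: M=245.5142, payoff=0.0000, prob=0.025188
DUUUD: M=245.5142, payoff=0.0000, prob=0.025188
UUUUD: M=398.1312, payoff=87.5912, prob=0.080145
DDDDU: M=142.0800, payoff=0.0000, prob=0.002488
UDDDU: M=230.4000, payoff=0.0000, prob=0.007916
DUDDU: M=170.4960, payoff=0.0000, prob=0.007916
UUDDU: M=276.4800, payoff=0.0000, prob=0.025188
DDUDU: M=142.0800, payoff=0.0000, prob=0.007916
UDUDU: M=230.4000, payoff=0.0000, prob=0.025188
DUUDU: M=204.5952, payoff=0.0000, prob=0.025188
UUUDU: M=331.7760, payoff=21.2360, prob=0.080145
DDDUU: M=142.0800, payoff=0.0000, prob=0.007916
UDDUU: M=230.4000, payoff=0.0000, prob=0.025188
DUDUU: M=181.6805, payoff=0.0000, prob=0.025188
UUDUU: M=294.6171, payoff=0.0000, prob=0.080145
DDUUU: M=181.6805, payoff=0.0000, prob=0.025188
UDUUU: M=294.6171, payoff=0.0000, prob=0.080145
DUUUU: M=294.6171, payoff=0.0000, prob=0.080145
UUUUU: M=477.7574, payoff=167.2174, prob=0.255006
Price = Σ prob·payoff / R^5 = 51.898358 / 1.538624 = 33.7304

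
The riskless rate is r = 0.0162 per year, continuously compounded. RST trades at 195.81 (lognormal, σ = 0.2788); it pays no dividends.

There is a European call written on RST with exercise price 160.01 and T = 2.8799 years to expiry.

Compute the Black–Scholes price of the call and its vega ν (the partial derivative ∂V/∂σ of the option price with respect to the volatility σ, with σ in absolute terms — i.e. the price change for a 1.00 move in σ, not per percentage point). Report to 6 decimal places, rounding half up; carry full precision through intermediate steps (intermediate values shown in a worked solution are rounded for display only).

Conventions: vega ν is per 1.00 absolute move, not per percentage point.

price = 58.422741
ν = 99.168542

σ√T = 0.2788·√2.8799 = 0.473131
d₁ = (ln(S/K) + (r+σ²/2)T) / (σ√T) = (ln(195.81/160.01) + (0.0162+0.2788²/2)·2.8799) / 0.473131 = (0.201908 + 0.158581) / 0.473131 = 0.761923
d₂ = d₁ − σ√T = 0.761923 − 0.473131 = 0.288792
e^{−rT} = 0.954417
N(d₁) = 0.776947,  N(d₂) = 0.613630
Call price V = S·N(d₁) − K·e^{−rT}·N(d₂) = 152.133987 − 93.711246 = 58.422741
φ(d₁) = (1/√(2π))·e^{−d₁²/2} = 0.298435
ν = S·φ(d₁)·√T = 99.168542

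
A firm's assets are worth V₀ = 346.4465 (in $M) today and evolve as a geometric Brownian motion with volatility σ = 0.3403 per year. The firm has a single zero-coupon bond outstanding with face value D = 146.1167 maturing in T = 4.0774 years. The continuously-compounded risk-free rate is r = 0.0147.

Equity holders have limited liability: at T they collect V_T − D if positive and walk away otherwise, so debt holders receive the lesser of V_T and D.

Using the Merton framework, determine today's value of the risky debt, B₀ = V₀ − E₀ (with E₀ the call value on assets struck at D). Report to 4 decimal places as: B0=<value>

Work the structural quantities from V₀ = 346.4465 against face 146.1167:
d₁ = [ln(V₀/D) + (r + σ²/2)T] / (σ√T)
   = [ln(346.4465/146.1167) + (0.0147 + 0.5·0.3403²)·4.0774] / (0.3403·√4.0774)
   = [0.863323 + 0.296028] / 0.687153 = 1.687179
d₂ = d₁ − σ√T = 1.687179 − 0.687153 = 1.000025
N(d₁) = 0.954216,  N(d₂) = 0.841351,  e^(−rT) = 0.941823
E₀ = V₀·N(d₁) − D·e^(−rT)·N(d₂)
   = 346.4465·0.954216 − 146.1167·0.941823·0.841351 = 214.801201
B₀ = V₀ − E₀ = 346.4465 − 214.801201 = 131.645299

B0=131.6453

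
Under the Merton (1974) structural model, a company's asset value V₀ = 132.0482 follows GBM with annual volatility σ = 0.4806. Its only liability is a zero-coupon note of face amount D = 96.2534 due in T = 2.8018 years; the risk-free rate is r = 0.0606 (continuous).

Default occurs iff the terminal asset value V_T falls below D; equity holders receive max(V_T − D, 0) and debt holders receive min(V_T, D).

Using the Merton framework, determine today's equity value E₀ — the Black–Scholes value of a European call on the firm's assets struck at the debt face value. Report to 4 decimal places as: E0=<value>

E0=64.1911

Work the structural quantities from V₀ = 132.0482 against face 96.2534:
d₁ = [ln(V₀/D) + (r + σ²/2)T] / (σ√T)
   = [ln(132.0482/96.2534) + (0.0606 + 0.5·0.4806²)·2.8018] / (0.4806·√2.8018)
   = [0.316183 + 0.493364] / 0.804456 = 1.006328
d₂ = d₁ − σ√T = 1.006328 − 0.804456 = 0.201872
N(d₁) = 0.842871,  N(d₂) = 0.579992,  e^(−rT) = 0.843843
E₀ = V₀·N(d₁) − D·e^(−rT)·N(d₂)
   = 132.0482·0.842871 − 96.2534·0.843843·0.579992 = 64.191107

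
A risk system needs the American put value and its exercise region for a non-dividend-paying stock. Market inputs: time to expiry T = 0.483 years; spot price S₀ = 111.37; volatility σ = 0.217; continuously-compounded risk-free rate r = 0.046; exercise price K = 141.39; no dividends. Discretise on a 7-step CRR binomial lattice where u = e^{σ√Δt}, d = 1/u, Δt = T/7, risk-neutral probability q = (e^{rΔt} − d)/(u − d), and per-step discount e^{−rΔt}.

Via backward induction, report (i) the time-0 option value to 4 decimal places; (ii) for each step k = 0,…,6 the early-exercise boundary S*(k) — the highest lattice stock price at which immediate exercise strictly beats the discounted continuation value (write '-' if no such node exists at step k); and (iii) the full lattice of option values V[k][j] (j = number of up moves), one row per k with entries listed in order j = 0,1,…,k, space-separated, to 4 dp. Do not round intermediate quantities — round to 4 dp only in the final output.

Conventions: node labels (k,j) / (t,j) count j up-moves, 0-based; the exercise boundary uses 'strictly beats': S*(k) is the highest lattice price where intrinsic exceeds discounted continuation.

Δt=0.06900  u=1.05866  d=0.94459  q=0.51362  discount=0.99683
step 7 (expiry): payoffs max(K−S,0) = 66.6624 57.6387 47.5253 36.1907 23.4874 9.2500 0.0000 0.0000
step 6: (k=6,j=0): S=79.1109, K−S=62.2791, hold=61.8310 ⇒ V=62.2791 exercise | (k=6,j=1): S=88.6639, K−S=52.7261, hold=52.2780 ⇒ V=52.7261 exercise | (k=6,j=2): S=99.3705, K−S=42.0195, hold=41.5714 ⇒ V=42.0195 exercise | (k=6,j=3): S=111.3700, K−S=30.0200, hold=29.5719 ⇒ V=30.0200 exercise | (k=6,j=4): S=124.8185, K−S=16.5715, hold=16.1235 ⇒ V=16.5715 exercise | (k=6,j=5): S=139.8909, K−S=1.4991, hold=4.4847 ⇒ V=4.4847 continue | (k=6,j=6): S=156.7834, K−S=0.0000, hold=0.0000 ⇒ V=0.0000 continue  boundary S*=124.8185
step 5: (k=5,j=0): S=83.7513, K−S=57.6387, hold=57.1906 ⇒ V=57.6387 exercise | (k=5,j=1): S=93.8647, K−S=47.5253, hold=47.0772 ⇒ V=47.5253 exercise | (k=5,j=2): S=105.1993, K−S=36.1907, hold=35.7426 ⇒ V=36.1907 exercise | (k=5,j=3): S=117.9026, K−S=23.4874, hold=23.0393 ⇒ V=23.4874 exercise | (k=5,j=4): S=132.1400, K−S=9.2500, hold=10.3306 ⇒ V=10.3306 continue | (k=5,j=5): S=148.0965, K−S=0.0000, hold=2.1744 ⇒ V=2.1744 continue  boundary S*=117.9026
step 4: (k=4,j=0): S=88.6639, K−S=52.7261, hold=52.2780 ⇒ V=52.7261 exercise | (k=4,j=1): S=99.3705, K−S=42.0195, hold=41.5714 ⇒ V=42.0195 exercise | (k=4,j=2): S=111.3700, K−S=30.0200, hold=29.5719 ⇒ V=30.0200 exercise | (k=4,j=3): S=124.8185, K−S=16.5715, hold=16.6767 ⇒ V=16.6767 continue | (k=4,j=4): S=139.8909, K−S=1.4991, hold=6.1219 ⇒ V=6.1219 continue  boundary S*=111.3700
step 3: (k=3,j=0): S=93.8647, K−S=47.5253, hold=47.0772 ⇒ V=47.5253 exercise | (k=3,j=1): S=105.1993, K−S=36.1907, hold=35.7426 ⇒ V=36.1907 exercise | (k=3,j=2): S=117.9026, K−S=23.4874, hold=23.0932 ⇒ V=23.4874 exercise | (k=3,j=3): S=132.1400, K−S=9.2500, hold=11.2198 ⇒ V=11.2198 continue  boundary S*=117.9026
step 2: (k=2,j=0): S=99.3705, K−S=42.0195, hold=41.5714 ⇒ V=42.0195 exercise | (k=2,j=1): S=111.3700, K−S=30.0200, hold=29.5719 ⇒ V=30.0200 exercise | (k=2,j=2): S=124.8185, K−S=16.5715, hold=17.1320 ⇒ V=17.1320 continue  boundary S*=111.3700
step 1: (k=1,j=0): S=105.1993, K−S=36.1907, hold=35.7426 ⇒ V=36.1907 exercise | (k=1,j=1): S=117.9026, K−S=23.4874, hold=23.3263 ⇒ V=23.4874 exercise  boundary S*=117.9026
step 0: (k=0,j=0): S=111.3700, K−S=30.0200, hold=29.5719 ⇒ V=30.0200 exercise  boundary S*=111.3700

price = 30.0200
boundary = 111.3700 117.9026 111.3700 117.9026 111.3700 117.9026 124.8185
tree:
30.0200
36.1907 23.4874
42.0195 30.0200 17.1320
47.5253 36.1907 23.4874 11.2198
52.7261 42.0195 30.0200 16.6767 6.1219
57.6387 47.5253 36.1907 23.4874 10.3306 2.1744
62.2791 52.7261 42.0195 30.0200 16.5715 4.4847 0.0000
66.6624 57.6387 47.5253 36.1907 23.4874 9.2500 0.0000 0.0000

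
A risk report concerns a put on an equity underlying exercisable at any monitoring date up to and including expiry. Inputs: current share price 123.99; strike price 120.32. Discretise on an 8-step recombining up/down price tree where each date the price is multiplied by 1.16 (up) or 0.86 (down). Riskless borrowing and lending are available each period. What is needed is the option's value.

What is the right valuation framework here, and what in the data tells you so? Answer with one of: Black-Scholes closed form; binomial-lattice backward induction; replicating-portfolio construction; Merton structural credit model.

Key observation: early exercise of the strike-120.32 put must be checked at each of the 8 dates (spot 123.99), which forces a node-by-node comparison of intrinsic and continuation value backward from expiry.

framework: binomial-lattice backward induction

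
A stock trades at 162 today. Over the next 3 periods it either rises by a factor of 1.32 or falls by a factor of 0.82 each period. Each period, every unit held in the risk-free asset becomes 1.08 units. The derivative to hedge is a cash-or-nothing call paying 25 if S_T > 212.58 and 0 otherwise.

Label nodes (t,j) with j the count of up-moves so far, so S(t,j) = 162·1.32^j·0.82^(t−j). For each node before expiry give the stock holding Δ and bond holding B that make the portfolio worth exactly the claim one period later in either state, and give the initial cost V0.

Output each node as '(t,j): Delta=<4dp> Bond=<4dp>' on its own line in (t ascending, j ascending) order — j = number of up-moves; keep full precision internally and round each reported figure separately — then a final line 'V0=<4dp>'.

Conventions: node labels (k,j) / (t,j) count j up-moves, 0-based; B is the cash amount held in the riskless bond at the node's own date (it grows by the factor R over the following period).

(0,0): Delta=0.1321 Bond=-10.8812
(1,0): Delta=0.1812 Bond=-18.2785
(1,1): Delta=0.1039 Bond=-5.7270
(2,0): Delta=0.0000 Bond=0.0000
(2,1): Delta=0.2851 Bond=-37.9630
(2,2): Delta=0.0000 Bond=23.1481
V0=10.5180

Arbitrage-free pricing uses the up-move probability p* = (R−d)/(u−d) = 0.5200, discounting each step at R = 1.08.
Payoffs at expiry: V(3,0)=0.0000, V(3,1)=0.0000, V(3,2)=25.0000, V(3,3)=25.0000
(2,0): S=108.9288. Δ = (V_up−V_dn)/(S_up−S_dn) = (0.0000−0.0000)/(143.7860−89.3216) = 0.0000. V = [p*·0.0000 + (1−p*)·0.0000]/1.08 = 0.0000. B = V − Δ·S = 0.0000.
(2,1): S=175.3488. Δ = (V_up−V_dn)/(S_up−S_dn) = (25.0000−0.0000)/(231.4604−143.7860) = 0.2851. V = [p*·25.0000 + (1−p*)·0.0000]/1.08 = 12.0370. B = V − Δ·S = -37.9630.
(2,2): S=282.2688. Δ = (V_up−V_dn)/(S_up−S_dn) = (25.0000−25.0000)/(372.5948−231.4604) = 0.0000. V = [p*·25.0000 + (1−p*)·25.0000]/1.08 = 23.1481. B = V − Δ·S = 23.1481.
(1,0): S=132.8400. Δ = (V_up−V_dn)/(S_up−S_dn) = (12.0370−0.0000)/(175.3488−108.9288) = 0.1812. V = [p*·12.0370 + (1−p*)·0.0000]/1.08 = 5.7956. B = V − Δ·S = -18.2785.
(1,1): S=213.8400. Δ = (V_up−V_dn)/(S_up−S_dn) = (23.1481−12.0370)/(282.2688−175.3488) = 0.1039. V = [p*·23.1481 + (1−p*)·12.0370]/1.08 = 16.4952. B = V − Δ·S = -5.7270.
(0,0): S=162.0000. Δ = (V_up−V_dn)/(S_up−S_dn) = (16.4952−5.7956)/(213.8400−132.8400) = 0.1321. V = [p*·16.4952 + (1−p*)·5.7956]/1.08 = 10.5180. B = V − Δ·S = -10.8812.
Sanity check at the root: Δ(0,0)·S0 + B(0,0) reproduces V0 = 10.5180.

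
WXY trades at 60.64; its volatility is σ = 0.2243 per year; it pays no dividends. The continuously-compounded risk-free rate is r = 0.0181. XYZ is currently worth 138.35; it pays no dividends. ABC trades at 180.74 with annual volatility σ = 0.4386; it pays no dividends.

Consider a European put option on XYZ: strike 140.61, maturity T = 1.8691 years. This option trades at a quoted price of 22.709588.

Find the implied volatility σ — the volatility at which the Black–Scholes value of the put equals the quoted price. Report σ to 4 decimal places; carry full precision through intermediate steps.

At σ = 0.3221 the Black–Scholes value reproduces the quote:
σ√T = 0.3221·√1.8691 = 0.440359
d₁ = (ln(S/K) + (r+σ²/2)T) / (σ√T) = (ln(138.35/140.61) + (0.0181+0.3221²/2)·1.8691) / 0.440359 = (-0.016203 + 0.130789) / 0.440359 = 0.260209
d₂ = d₁ − σ√T = 0.260209 − 0.440359 = -0.180150
e^{−rT} = 0.966735
N(−d₁) = 0.397351,  N(−d₂) = 0.571483
V = K·e^{−rT}·N(−d₂) − S·N(−d₁) = 77.683140 − 54.973551 = 22.709588 (equal to the quote); since ∂V/∂σ > 0 for all σ, the implied volatility is unique

sigma = 0.3221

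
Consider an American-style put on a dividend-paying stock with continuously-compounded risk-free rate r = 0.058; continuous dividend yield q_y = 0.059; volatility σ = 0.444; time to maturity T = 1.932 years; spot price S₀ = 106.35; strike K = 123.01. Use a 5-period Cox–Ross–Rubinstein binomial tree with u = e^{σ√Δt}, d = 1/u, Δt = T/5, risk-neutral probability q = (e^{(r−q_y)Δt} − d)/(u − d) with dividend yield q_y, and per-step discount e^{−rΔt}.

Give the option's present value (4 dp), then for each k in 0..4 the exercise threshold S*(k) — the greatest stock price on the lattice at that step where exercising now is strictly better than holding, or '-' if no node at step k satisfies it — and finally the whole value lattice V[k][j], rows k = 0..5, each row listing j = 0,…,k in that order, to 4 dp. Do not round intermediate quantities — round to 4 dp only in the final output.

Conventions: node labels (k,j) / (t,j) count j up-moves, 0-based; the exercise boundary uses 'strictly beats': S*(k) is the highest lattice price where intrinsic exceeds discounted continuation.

price = 34.5885
boundary = - - 61.2366 46.4674 61.2366
tree:
34.5885
47.0989 19.8751
61.7734 30.1838 7.2973
76.5426 44.3053 13.1096 0.0000
87.7498 61.7734 23.5513 0.0000 0.0000
96.2540 76.5426 42.3099 0.0000 0.0000 0.0000

Δt=0.38640  u=1.31784  d=0.75882  q=0.43074  discount=0.97784
step 5 (expiry): payoffs max(K−S,0) = 96.2540 76.5426 42.3099 0.0000 0.0000 0.0000
step 4: (k=4,j=0): S=35.2602, K−S=87.7498, hold=85.8184 ⇒ V=87.7498 exercise | (k=4,j=1): S=61.2366, K−S=61.7734, hold=60.4275 ⇒ V=61.7734 exercise | (k=4,j=2): S=106.3500, K−S=16.6600, hold=23.5513 ⇒ V=23.5513 continue | (k=4,j=3): S=184.6987, K−S=0.0000, hold=0.0000 ⇒ V=0.0000 continue | (k=4,j=4): S=320.7674, K−S=0.0000, hold=0.0000 ⇒ V=0.0000 continue  boundary S*=61.2366
step 3: (k=3,j=0): S=46.4674, K−S=76.5426, hold=74.8639 ⇒ V=76.5426 exercise | (k=3,j=1): S=80.7001, K−S=42.3099, hold=44.3053 ⇒ V=44.3053 continue | (k=3,j=2): S=140.1524, K−S=0.0000, hold=13.1096 ⇒ V=13.1096 continue | (k=3,j=3): S=243.4036, K−S=0.0000, hold=0.0000 ⇒ V=0.0000 continue  boundary S*=46.4674
step 2: (k=2,j=0): S=61.2366, K−S=61.7734, hold=61.2680 ⇒ V=61.7734 exercise | (k=2,j=1): S=106.3500, K−S=16.6600, hold=30.1838 ⇒ V=30.1838 continue | (k=2,j=2): S=184.6987, K−S=0.0000, hold=7.2973 ⇒ V=7.2973 continue  boundary S*=61.2366
step 1: (k=1,j=0): S=80.7001, K−S=42.3099, hold=47.0989 ⇒ V=47.0989 continue | (k=1,j=1): S=140.1524, K−S=0.0000, hold=19.8751 ⇒ V=19.8751 continue  boundary S*=-
step 0: (k=0,j=0): S=106.3500, K−S=16.6600, hold=34.5885 ⇒ V=34.5885 continue  boundary S*=-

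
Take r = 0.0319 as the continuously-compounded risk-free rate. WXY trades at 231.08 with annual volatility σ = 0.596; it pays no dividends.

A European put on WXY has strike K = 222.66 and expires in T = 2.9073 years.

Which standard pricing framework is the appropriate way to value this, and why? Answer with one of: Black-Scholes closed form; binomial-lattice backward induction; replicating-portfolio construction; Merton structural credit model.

framework: Black-Scholes closed form

Key observation: a European claim on WXY (strike 222.66) — a lognormal (GBM) underlying with constant rate and volatility — has an exact closed-form value; no lattice or capital structure is involved.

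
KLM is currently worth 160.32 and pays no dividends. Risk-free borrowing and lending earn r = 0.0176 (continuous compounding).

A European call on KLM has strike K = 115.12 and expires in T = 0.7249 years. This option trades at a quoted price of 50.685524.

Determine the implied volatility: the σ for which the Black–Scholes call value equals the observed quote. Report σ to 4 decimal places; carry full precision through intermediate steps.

At σ = 0.4110 the Black–Scholes value reproduces the quote:
σ√T = 0.411·√0.7249 = 0.349930
d₁ = (ln(S/K) + (r+σ²/2)T) / (σ√T) = (ln(160.32/115.12) + (0.0176+0.411²/2)·0.7249) / 0.349930 = (0.331197 + 0.073984) / 0.349930 = 1.157891
d₂ = d₁ − σ√T = 1.157891 − 0.349930 = 0.807961
e^{−rT} = 0.987323
N(d₁) = 0.876546,  N(d₂) = 0.790443
V = S·N(d₁) − K·e^{−rT}·N(d₂) = 140.527804 − 89.842280 = 50.685524 (equal to the quote); since ∂V/∂σ > 0 for all σ, the implied volatility is unique

sigma = 0.4110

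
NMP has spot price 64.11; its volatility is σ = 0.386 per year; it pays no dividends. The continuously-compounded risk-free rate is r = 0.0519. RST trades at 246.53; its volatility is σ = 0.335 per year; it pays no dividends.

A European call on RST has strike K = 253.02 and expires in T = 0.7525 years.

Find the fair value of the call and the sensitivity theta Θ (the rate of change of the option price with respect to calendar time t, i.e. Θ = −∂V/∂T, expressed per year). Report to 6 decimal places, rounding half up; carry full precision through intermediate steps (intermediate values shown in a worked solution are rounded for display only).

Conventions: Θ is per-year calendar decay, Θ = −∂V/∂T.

price = 29.924862
Θ = -24.459807

σ√T = 0.335·√0.7525 = 0.290602
d₁ = (ln(S/K) + (r+σ²/2)T) / (σ√T) = (ln(246.53/253.02) + (0.0519+0.335²/2)·0.7525) / 0.290602 = (-0.025985 + 0.081279) / 0.290602 = 0.190276
d₂ = d₁ − σ√T = 0.190276 − 0.290602 = -0.100325
e^{−rT} = 0.961698
N(d₁) = 0.575454,  N(d₂) = 0.460043
Call price V = S·N(d₁) − K·e^{−rT}·N(d₂) = 141.866583 − 111.941720 = 29.924862
φ(d₁) = (1/√(2π))·e^{−d₁²/2} = 0.391785
Θ = −S·φ(d₁)·σ/(2√T) − r·K·e^{−rT}·N(d₂) = −18.650032 − 5.809775 = -24.459807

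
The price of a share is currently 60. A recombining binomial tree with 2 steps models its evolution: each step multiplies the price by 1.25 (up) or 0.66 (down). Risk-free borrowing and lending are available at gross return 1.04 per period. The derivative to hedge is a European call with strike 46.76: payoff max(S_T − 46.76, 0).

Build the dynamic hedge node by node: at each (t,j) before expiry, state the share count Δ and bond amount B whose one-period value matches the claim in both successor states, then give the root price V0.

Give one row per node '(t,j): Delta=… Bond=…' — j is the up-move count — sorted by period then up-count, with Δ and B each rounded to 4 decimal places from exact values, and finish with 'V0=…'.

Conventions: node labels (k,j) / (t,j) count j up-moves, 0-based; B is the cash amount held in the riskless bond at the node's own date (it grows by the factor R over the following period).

(0,0): Delta=0.8006 Bond=-28.8532
(1,0): Delta=0.1173 Bond=-2.9472
(1,1): Delta=1.0000 Bond=-44.9615
V0=19.1834

No-arbitrage ⇒ martingale measure with p* = (R−d)/(u−d) = 0.6441.
Terminal payoffs: V(2,0)=0.0000, V(2,1)=2.7400, V(2,2)=46.9900
Node (1,0) S=39.6000: V=(p*·2.7400+(1−p*)·0.0000)/1.04=1.6969; Δ=(2.7400−0.0000)/(49.5000−26.1360)=0.1173; B=V−Δ·S=-2.9472
Node (1,1) S=75.0000: V=(p*·46.9900+(1−p*)·2.7400)/1.04=30.0385; Δ=(46.9900−2.7400)/(93.7500−49.5000)=1.0000; B=V−Δ·S=-44.9615
Node (0,0) S=60.0000: V=(p*·30.0385+(1−p*)·1.6969)/1.04=19.1834; Δ=(30.0385−1.6969)/(75.0000−39.6000)=0.8006; B=V−Δ·S=-28.8532
Sanity check at the root: Δ(0,0)·S0 + B(0,0) reproduces V0 = 19.1834.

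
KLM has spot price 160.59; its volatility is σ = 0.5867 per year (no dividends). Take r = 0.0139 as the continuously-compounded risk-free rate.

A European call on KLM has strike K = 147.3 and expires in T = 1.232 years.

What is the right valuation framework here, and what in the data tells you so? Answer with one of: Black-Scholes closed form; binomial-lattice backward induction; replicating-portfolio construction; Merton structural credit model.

Key observation: a European-exercise option on KLM struck at 147.3 — a GBM underlying with constant parameters — admits an analytic price: the data contain no early exercise, no discrete tree, no debt structure.

framework: Black-Scholes closed form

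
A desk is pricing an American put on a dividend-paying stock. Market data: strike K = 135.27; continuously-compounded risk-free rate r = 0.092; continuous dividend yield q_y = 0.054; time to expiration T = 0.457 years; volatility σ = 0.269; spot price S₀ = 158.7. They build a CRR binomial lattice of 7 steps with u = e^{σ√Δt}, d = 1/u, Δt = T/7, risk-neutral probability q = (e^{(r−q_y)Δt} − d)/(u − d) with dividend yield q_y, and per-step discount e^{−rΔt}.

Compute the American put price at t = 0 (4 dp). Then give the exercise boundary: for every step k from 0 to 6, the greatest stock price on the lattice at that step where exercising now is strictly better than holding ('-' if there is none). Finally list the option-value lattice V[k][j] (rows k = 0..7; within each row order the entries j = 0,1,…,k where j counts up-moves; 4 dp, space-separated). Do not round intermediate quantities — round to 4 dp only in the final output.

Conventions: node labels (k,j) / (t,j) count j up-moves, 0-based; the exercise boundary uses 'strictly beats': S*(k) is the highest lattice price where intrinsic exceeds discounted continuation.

price = 2.4707
boundary = - - - - - 112.5451 120.5526
tree:
2.4707
4.0749 0.9019
6.5750 1.6326 0.1846
10.3249 2.9173 0.3720 0.0000
15.6651 5.1276 0.7498 0.0000 0.0000
22.7249 8.8185 1.5114 0.0000 0.0000 0.0000
30.2006 14.7174 3.0463 0.0000 0.0000 0.0000 0.0000
37.1797 22.7249 6.1401 0.0000 0.0000 0.0000 0.0000 0.0000

params: Δt=0.06529 u=1.07115 d=0.93358 q=0.50088 e^(-rΔt)=0.99401
t_7 payoffs: 37.1797 22.7249 6.1401 0.0000 0.0000 0.0000 0.0000 0.0000
t_6: node(6,0) S=105.0694 payoff=30.2006 vs cont=29.7603 → 30.2006 [stop]  node(6,1) S=120.5526 payoff=14.7174 vs cont=14.3316 → 14.7174 [stop]  node(6,2) S=138.3174 payoff=0.0000 vs cont=3.0463 → 3.0463 [wait]  node(6,3) S=158.7000 payoff=0.0000 vs cont=0.0000 → 0.0000 [wait]  node(6,4) S=182.0862 payoff=0.0000 vs cont=0.0000 → 0.0000 [wait]  node(6,5) S=208.9187 payoff=0.0000 vs cont=0.0000 → 0.0000 [wait]  node(6,6) S=239.7052 payoff=0.0000 vs cont=0.0000 → 0.0000 [wait]  ⇒ S*(6)=120.5526
t_5: node(5,0) S=112.5451 payoff=22.7249 vs cont=22.3110 → 22.7249 [stop]  node(5,1) S=129.1299 payoff=6.1401 vs cont=8.8185 → 8.8185 [wait]  node(5,2) S=148.1586 payoff=0.0000 vs cont=1.5114 → 1.5114 [wait]  node(5,3) S=169.9914 payoff=0.0000 vs cont=0.0000 → 0.0000 [wait]  node(5,4) S=195.0416 payoff=0.0000 vs cont=0.0000 → 0.0000 [wait]  node(5,5) S=223.7832 payoff=0.0000 vs cont=0.0000 → 0.0000 [wait]  ⇒ S*(5)=112.5451
t_4: node(4,0) S=120.5526 payoff=14.7174 vs cont=15.6651 → 15.6651 [wait]  node(4,1) S=138.3174 payoff=0.0000 vs cont=5.1276 → 5.1276 [wait]  node(4,2) S=158.7000 payoff=0.0000 vs cont=0.7498 → 0.7498 [wait]  node(4,3) S=182.0862 payoff=0.0000 vs cont=0.0000 → 0.0000 [wait]  node(4,4) S=208.9187 payoff=0.0000 vs cont=0.0000 → 0.0000 [wait]  ⇒ S*(4)=-
t_3: node(3,0) S=129.1299 payoff=6.1401 vs cont=10.3249 → 10.3249 [wait]  node(3,1) S=148.1586 payoff=0.0000 vs cont=2.9173 → 2.9173 [wait]  node(3,2) S=169.9914 payoff=0.0000 vs cont=0.3720 → 0.3720 [wait]  node(3,3) S=195.0416 payoff=0.0000 vs cont=0.0000 → 0.0000 [wait]  ⇒ S*(3)=-
t_2: node(2,0) S=138.3174 payoff=0.0000 vs cont=6.5750 → 6.5750 [wait]  node(2,1) S=158.7000 payoff=0.0000 vs cont=1.6326 → 1.6326 [wait]  node(2,2) S=182.0862 payoff=0.0000 vs cont=0.1846 → 0.1846 [wait]  ⇒ S*(2)=-
t_1: node(1,0) S=148.1586 payoff=0.0000 vs cont=4.0749 → 4.0749 [wait]  node(1,1) S=169.9914 payoff=0.0000 vs cont=0.9019 → 0.9019 [wait]  ⇒ S*(1)=-
t_0: node(0,0) S=158.7000 payoff=0.0000 vs cont=2.4707 → 2.4707 [wait]  ⇒ S*(0)=-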